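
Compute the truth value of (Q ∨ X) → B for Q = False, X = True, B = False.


Q = False, X = True, B = False
Step 1: Q ∨ X = False OR True = True
Step 2: (True) → B: false only when antecedent=True and B=False.
Result: False

False


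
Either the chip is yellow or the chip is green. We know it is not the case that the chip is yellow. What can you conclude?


Disjunctive syllogism: P ∨ Q, ¬P ⊢ Q
Disjunction: the chip is yellow ∨ the chip is green
We know it is not the case that the chip is yellow.
By disjunctive syllogism, the other disjunct must be true.

The chip is green


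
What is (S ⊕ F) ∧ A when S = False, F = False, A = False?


S = False, F = False, A = False
Step 1: S ⊕ F = False XOR False = False
Step 2: False ∧ A = False AND False = False
XOR true when exactly one of S,F is true; then AND with A.

False


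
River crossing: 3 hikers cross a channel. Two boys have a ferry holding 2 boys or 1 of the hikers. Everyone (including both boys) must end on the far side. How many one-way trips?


Per crossing of one of the hikers: boys→, one←, one of the hikers→, one← = 4 trips
3 × 4 = 12, + 1 final boys→ = 13
Minimum trips = 13

13


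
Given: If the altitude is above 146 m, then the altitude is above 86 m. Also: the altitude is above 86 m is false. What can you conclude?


Modus tollens: P → Q, ¬Q ⊢ ¬P
P: the altitude is above 146 m
Q: the altitude is above 86 m
We have P → Q and Q is false.
By modus tollens, P must be false.

It is not the case that the altitude is above 146 m


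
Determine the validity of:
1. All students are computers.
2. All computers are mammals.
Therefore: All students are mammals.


Premise 1: All students are computers.
Premise 2: All computers are mammals.
Conclusion: All students are mammals.
Barbara syllogism (AAA-1): All A are B, All B are C → All A are C.
Middle term (computers) distributed in premise 2.

Valid


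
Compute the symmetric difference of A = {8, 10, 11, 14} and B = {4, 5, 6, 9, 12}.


A = {8, 10, 11, 14}
B = {4, 5, 6, 9, 12}
Operation: symmetric difference
In A only: [8, 10, 11, 14], in B only: [4, 5, 6, 9, 12]

{4, 5, 6, 8, 9, 10, 11, 12, 14}


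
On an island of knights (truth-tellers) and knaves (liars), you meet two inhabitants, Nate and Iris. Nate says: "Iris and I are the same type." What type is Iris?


Nate says: "Iris and I are the same type."
Case 1: Nate is a Knight (truth-teller)
  Statement is true → they ARE the same → Iris is also a Knight
Case 2: Nate is a Knave (liar)
  Statement is false → they are NOT the same → Iris is a Knight
In both cases, Iris is a Knight.

Knight


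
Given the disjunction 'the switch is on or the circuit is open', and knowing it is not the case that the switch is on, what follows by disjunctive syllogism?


Disjunctive syllogism: P ∨ Q, ¬P ⊢ Q
Disjunction: the switch is on ∨ the circuit is open
We know it is not the case that the switch is on.
By disjunctive syllogism, the other disjunct must be true.

The circuit is open


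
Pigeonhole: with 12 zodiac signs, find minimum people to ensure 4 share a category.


Pigeonhole: to guarantee k in one of n categories, need (k-1)×n + 1.
k = 4, n = 12
Minimum = (4-1) × 12 + 1 = 3 × 12 + 1

37


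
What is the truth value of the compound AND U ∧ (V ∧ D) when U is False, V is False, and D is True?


U = False, V = False, D = True
Step 1: V ∧ D = False AND True = False
Step 2: U ∧ False = False AND False = False
AND is true only when ALL operands are true.

False


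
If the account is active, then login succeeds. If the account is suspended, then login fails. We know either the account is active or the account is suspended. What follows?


Constructive dilemma: (P → Q) ∧ (R → S), P ∨ R ⊢ Q ∨ S
Premise 1: the account is active → login succeeds
Premise 2: the account is suspended → login fails
Premise 3: the account is active ∨ the account is suspended
Case 1: Assuming the account is active, then by Premise 1, login succeeds.
Case 2: Assuming the account is suspended, then by Premise 2, login fails.
Since one of the account is active or the account is suspended must hold, we get login succeeds or login fails.

Login succeeds or login fails.


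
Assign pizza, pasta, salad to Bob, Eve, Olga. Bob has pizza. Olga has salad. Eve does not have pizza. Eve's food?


From clues:
  Olga → salad
  Bob → pizza
By elimination, Eve gets the remaining.

pasta


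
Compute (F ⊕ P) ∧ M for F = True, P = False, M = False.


F = True, P = False, M = False
Step 1: F ⊕ P = True XOR False = True
Step 2: True ∧ M = True AND False = False
XOR true when exactly one of F,P is true; then AND with M.

False


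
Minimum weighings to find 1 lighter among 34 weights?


Each weighing has 3 outcomes (left heavy / balance / right heavy), so k weighings distinguish at most 3^k cases; splitting into three near-equal groups achieves this.
Need 3^k ≥ 34: 3^3 = 27 < 34 ≤ 3^4 = 81
k = ⌈log₃(34)⌉ = 4

4


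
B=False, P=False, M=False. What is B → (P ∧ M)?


B = False, P = False, M = False
Expression: B → (P ∧ M)
Step 1: P ∧ M = False AND False = False
Step 2: B → (False) = False → False = True

True


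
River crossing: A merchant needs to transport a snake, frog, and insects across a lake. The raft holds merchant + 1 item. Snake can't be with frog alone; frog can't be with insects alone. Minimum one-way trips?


1. merchant+frog → 2. merchant ← 3. merchant+snake → 4. merchant+frog ← 5. merchant+insects → 6. merchant ← 7. merchant+frog →
Minimum trips = 7

7


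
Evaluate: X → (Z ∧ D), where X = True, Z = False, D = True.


X = True, Z = False, D = True
Step 1: Z ∧ D = False AND True = False
Step 2: X → (False): false only when X=True and consequent=False.
Result: False

False


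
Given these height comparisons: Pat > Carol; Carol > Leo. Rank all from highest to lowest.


Constraints: Pat > Carol; Carol > Leo
Method: at each step, the next-highest is the one remaining person who never appears on the smaller side of a constraint between remaining people.
  Step 1: remaining {Carol, Pat, Leo}; on the smaller side: {Carol, Leo} → Pat is next (Pat > Carol).
  Step 2: remaining {Carol, Leo}; on the smaller side: {Leo} → Carol is next (Carol > Leo).
  Step 3: only Leo remains → lowest.
Final ranking (highest to lowest):

Pat > Carol > Leo


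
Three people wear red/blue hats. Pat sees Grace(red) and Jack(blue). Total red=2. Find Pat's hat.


Total red = 2, seen red = 1
Own red = 2 - 1 = 1
Pat's hat is red.

red


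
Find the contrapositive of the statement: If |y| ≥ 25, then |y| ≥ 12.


Original: If |y| ≥ 25, then |y| ≥ 12
Contrapositive: If ¬Q, then ¬P
Negate Q: not (|y| ≥ 12)
Negate P: not (|y| ≥ 25)

If not (|y| ≥ 12), then not (|y| ≥ 25).


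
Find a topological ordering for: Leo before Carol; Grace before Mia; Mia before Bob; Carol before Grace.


Constraints: Leo before Carol; Grace before Mia; Mia before Bob; Carol before Grace
Method: repeatedly schedule the remaining task that has no remaining task required before it.
  Step 1: remaining {Leo, Bob, Grace, Carol, Mia}; every task except Leo still has a predecessor pending → schedule Leo.
  Step 2: remaining {Bob, Grace, Carol, Mia}; every task except Carol still has a predecessor pending → schedule Carol.
  Step 3: remaining {Bob, Grace, Mia}; every task except Grace still has a predecessor pending → schedule Grace.
  Step 4: remaining {Bob, Mia}; every task except Mia still has a predecessor pending → schedule Mia.
  Step 5: only Bob remains → schedule Bob.
Resulting order:

Leo → Carol → Grace → Mia → Bob


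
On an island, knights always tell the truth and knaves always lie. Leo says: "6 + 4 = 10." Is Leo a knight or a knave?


Statement: "6 + 4 = 10."
Actual: 6 + 4 = 10
Claimed: 10
Statement is TRUE → Leo tells the truth → Knight

Knight


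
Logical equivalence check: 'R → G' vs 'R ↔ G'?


Expression 1: R → G
Expression 2: R ↔ G
Truth table (R G | Expr1 Expr2):
  T T |   T     T
  T F |   F     F
  F T |   T     F   ← differ
  F F |   T     T
Counterexample: R=F, G=T gives Expr1 = T but Expr2 = F, so the expressions are NOT logically equivalent.

No


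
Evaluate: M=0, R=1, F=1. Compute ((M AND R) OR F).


M AND R = 0&1 = 0
0 OR 1 = 1

1


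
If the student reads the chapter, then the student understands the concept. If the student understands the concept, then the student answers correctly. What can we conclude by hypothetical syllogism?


Hypothetical syllogism: P → Q, Q → R ⊢ P → R
Premise 1: the student reads the chapter → the student understands the concept
Premise 2: the student understands the concept → the student answers correctly
Chain the implications: the middle term (the student understands the concept) links the two.
Conclusion: If the student reads the chapter, then the student answers correctly.

If the student reads the chapter, then the student answers correctly.


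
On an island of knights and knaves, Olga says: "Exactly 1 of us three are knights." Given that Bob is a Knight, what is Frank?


Olga claims exactly 1 knights among Olga, Bob, Frank.
Given: Bob is a Knight.

Case 1: Olga is a Knight (tells truth)
  Then exactly 1 of the three are knights.
  Counting Olga, Bob: 2 knight(s) so far. Need -1 more → impossible.
Case 2: Olga is a Knave (lies)
  Then the count is NOT 1.
  If Frank = Knave, count = 1 = 1 → claim would be true, contradicts lie.
  If Frank = Knight, count = 2 ≠ 1 → lie confirmed ✓

Frank is a Knight.

Knight


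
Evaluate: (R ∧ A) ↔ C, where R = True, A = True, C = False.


R = True, A = True, C = False
Step 1: R ∧ A = True AND True = True
Step 2: (True) ↔ C: true when both sides have same truth value.
Result: True ↔ False = False

False


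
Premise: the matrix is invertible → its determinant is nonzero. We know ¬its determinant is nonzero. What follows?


Modus tollens: P → Q, ¬Q ⊢ ¬P
P: the matrix is invertible
Q: its determinant is nonzero
We have P → Q and Q is false.
By modus tollens, P must be false.

It is not the case that the matrix is invertible


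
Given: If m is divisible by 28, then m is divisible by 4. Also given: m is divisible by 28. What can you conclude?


Modus ponens: P → Q, P ⊢ Q
P: m is divisible by 28
Q: m is divisible by 4
We have P → Q and P is true.
By modus ponens, Q must be true.

m is divisible by 4


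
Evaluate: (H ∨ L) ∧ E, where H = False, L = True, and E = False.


H = False, L = True, E = False
Step 1: H ∨ L = False OR True = True
Step 2: True ∧ E = True AND False = False
OR is true when at least one operand is true; AND requires both.

False


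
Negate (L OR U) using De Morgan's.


De Morgan's law: ¬(P ∨ Q) ≡ ¬P ∧ ¬Q
¬(L ∨ U) = ¬L ∧ ¬U

¬L ∧ ¬U


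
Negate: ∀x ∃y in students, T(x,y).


Original: ∀x ∃y T(x,y)
Rule: ¬∀→∃, ¬∃→∀, negate predicate.
Negation: ∃x ∀y ¬T(x,y)

∃x ∀y ¬T(x,y)


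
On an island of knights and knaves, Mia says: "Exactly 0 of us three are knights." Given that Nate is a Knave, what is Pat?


Mia claims exactly 0 knights among Mia, Nate, Pat.
Given: Nate is a Knave.

Case 1: Mia is a Knight (tells truth)
  Then exactly 0 of the three are knights.
  Counting Mia, Nate: 1 knight(s) so far. Need -1 more → impossible.
Case 2: Mia is a Knave (lies)
  Then the count is NOT 0.
  If Pat = Knave, count = 0 = 0 → claim would be true, contradicts lie.
  If Pat = Knight, count = 1 ≠ 0 → lie confirmed ✓

Pat is a Knight.

Knight


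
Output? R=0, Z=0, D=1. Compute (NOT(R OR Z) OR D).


R OR Z = 0
NOT(0) = 1
1 OR 1 = 1

1


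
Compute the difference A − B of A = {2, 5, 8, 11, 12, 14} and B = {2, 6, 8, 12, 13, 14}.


A = {2, 5, 8, 11, 12, 14}
B = {2, 6, 8, 12, 13, 14}
Operation: difference A − B
In A but not B: 5, 11

{5, 11}


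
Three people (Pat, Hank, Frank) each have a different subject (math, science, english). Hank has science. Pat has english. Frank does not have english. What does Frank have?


From clues:
  Pat → english
  Hank → science
By elimination, Frank gets the remaining.

math


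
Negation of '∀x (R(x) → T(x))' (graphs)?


Original: ∀x (R(x) → T(x))
Rule: ¬∀→∃, ¬∃→∀, negate predicate.
Negation: ∃x (R(x) ∧ ¬T(x))

∃x (R(x) ∧ ¬T(x))


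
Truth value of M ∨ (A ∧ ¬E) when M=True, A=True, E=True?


M = True, A = True, E = True
Expression: M ∨ (A ∧ ¬E)
Step 1: ¬E = NOT True = False
Step 2: A ∧ ¬E = True AND False = False
Step 3: M ∨ (False) = True OR False = True

True


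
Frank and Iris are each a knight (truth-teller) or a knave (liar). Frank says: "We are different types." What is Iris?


Frank says: "We are different types."
Case 1: Frank is a Knight (truth-teller)
  Statement is true → they ARE different → Iris is a Knave
Case 2: Frank is a Knave (liar)
  Statement is false → they are NOT different → Iris is a Knave
In both cases, Iris is a Knave.

Knave


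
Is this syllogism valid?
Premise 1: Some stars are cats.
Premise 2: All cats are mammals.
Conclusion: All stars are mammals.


Premise 1: Some stars are cats.
Premise 2: All cats are mammals.
Conclusion: All stars are mammals.
Fallacy: illicit minor. The minor term (stars) is distributed in the conclusion ('All stars ...') but undistributed in its premise ('Some stars are cats' doesn't cover all stars).
Only 'Some stars are mammals' follows, not 'All'.

Invalid


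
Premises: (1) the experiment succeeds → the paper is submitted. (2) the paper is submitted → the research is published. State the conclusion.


Hypothetical syllogism: P → Q, Q → R ⊢ P → R
Premise 1: the experiment succeeds → the paper is submitted
Premise 2: the paper is submitted → the research is published
Chain the implications: the middle term (the paper is submitted) links the two.
Conclusion: If the experiment succeeds, then the research is published.

If the experiment succeeds, then the research is published.


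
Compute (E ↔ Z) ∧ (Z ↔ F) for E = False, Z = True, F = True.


E = False, Z = True, F = True
Step 1: E ↔ Z is true when E and Z have the same value. Result: False
Step 2: Z ↔ F is true when Z and F have the same value. Result: True
Step 3: False ∧ True = False

False


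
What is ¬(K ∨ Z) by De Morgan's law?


De Morgan's law: ¬(P ∨ Q) ≡ ¬P ∧ ¬Q
¬(K ∨ Z) = ¬K ∧ ¬Z

¬K ∧ ¬Z


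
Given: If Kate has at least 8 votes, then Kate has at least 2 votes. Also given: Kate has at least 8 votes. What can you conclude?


Modus ponens: P → Q, P ⊢ Q
P: Kate has at least 8 votes
Q: Kate has at least 2 votes
We have P → Q and P is true.
By modus ponens, Q must be true.

Kate has at least 2 votes


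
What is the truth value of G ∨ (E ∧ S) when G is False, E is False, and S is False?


G = False, E = False, S = False
Step 1: E ∧ S = False AND False = False
Step 2: G ∨ False = False OR False = False
AND evaluated first (higher precedence); then OR applied.

False


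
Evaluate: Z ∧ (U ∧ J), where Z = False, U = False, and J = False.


Z = False, U = False, J = False
Step 1: U ∧ J = False AND False = False
Step 2: Z ∧ False = False AND False = False
AND is true only when ALL operands are true.

False


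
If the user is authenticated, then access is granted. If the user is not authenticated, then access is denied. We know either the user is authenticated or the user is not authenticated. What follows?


Constructive dilemma: (P → Q) ∧ (R → S), P ∨ R ⊢ Q ∨ S
Premise 1: the user is authenticated → access is granted
Premise 2: the user is not authenticated → access is denied
Premise 3: the user is authenticated ∨ the user is not authenticated
Case 1: Assuming the user is authenticated, then by Premise 1, access is granted.
Case 2: Assuming the user is not authenticated, then by Premise 2, access is denied.
Since one of the user is authenticated or the user is not authenticated must hold, we get access is granted or access is denied.

Access is granted or access is denied.


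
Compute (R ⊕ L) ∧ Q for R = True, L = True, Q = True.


R = True, L = True, Q = True
Step 1: R ⊕ L = True XOR True = False
Step 2: False ∧ Q = False AND True = False
XOR true when exactly one of R,L is true; then AND with Q.

False


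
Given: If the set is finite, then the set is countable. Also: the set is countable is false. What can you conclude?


Modus tollens: P → Q, ¬Q ⊢ ¬P
P: the set is finite
Q: the set is countable
We have P → Q and Q is false.
By modus tollens, P must be false.

It is not the case that the set is finite


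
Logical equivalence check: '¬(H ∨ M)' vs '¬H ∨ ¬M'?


Expression 1: ¬(H ∨ M)
Expression 2: ¬H ∨ ¬M
Truth table (H M | Expr1 Expr2):
  T T |   F     F
  T F |   F     T   ← differ
  F T |   F     T   ← differ
  F F |   T     T
Counterexample: H=T, M=F gives Expr1 = F but Expr2 = T, so the expressions are NOT logically equivalent.

No


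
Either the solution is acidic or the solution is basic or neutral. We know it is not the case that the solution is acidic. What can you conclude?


Disjunctive syllogism: P ∨ Q, ¬P ⊢ Q
Disjunction: the solution is acidic ∨ the solution is basic or neutral
We know it is not the case that the solution is acidic.
By disjunctive syllogism, the other disjunct must be true.

The solution is basic or neutral


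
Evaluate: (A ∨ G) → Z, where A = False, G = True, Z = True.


A = False, G = True, Z = True
Step 1: A ∨ G = False OR True = True
Step 2: (True) → Z: false only when antecedent=True and Z=False.
Result: True

True


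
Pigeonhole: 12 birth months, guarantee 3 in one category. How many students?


Pigeonhole: to guarantee k in one of n categories, need (k-1)×n + 1.
k = 3, n = 12
Minimum = (3-1) × 12 + 1 = 2 × 12 + 1

25


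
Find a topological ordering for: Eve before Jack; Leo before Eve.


Constraints: Eve before Jack; Leo before Eve
Method: repeatedly schedule the remaining task that has no remaining task required before it.
  Step 1: remaining {Leo, Jack, Eve}; every task except Leo still has a predecessor pending → schedule Leo.
  Step 2: remaining {Jack, Eve}; every task except Eve still has a predecessor pending → schedule Eve.
  Step 3: only Jack remains → schedule Jack.
Resulting order:

Leo → Eve → Jack


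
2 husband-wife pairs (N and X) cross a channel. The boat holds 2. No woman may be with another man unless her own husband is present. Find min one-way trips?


Label couples N and X.
1. WN+WX → (far: WN,WX; near: HN,HX)
2. WN ←   (far: WX; near: HN,HX,WN)
3. HN+HX → (far: HN,HX,WX; near: WN)
4. HN ←   (far: HX,WX; near: HN,WN)  — HN returns, since WN is alone on near bank
5. HN+WN → (far: all four; near: empty)
Every state respects the constraint.
Minimum trips = 5

5


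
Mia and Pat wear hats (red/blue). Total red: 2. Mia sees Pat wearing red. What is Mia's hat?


Total red = 2, Pat = red
Red accounted for: 1
Remaining for Mia: 1
Mia's hat is red.

red


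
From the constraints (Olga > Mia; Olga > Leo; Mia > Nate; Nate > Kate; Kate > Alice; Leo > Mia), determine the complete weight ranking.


Constraints: Olga > Mia; Olga > Leo; Mia > Nate; Nate > Kate; Kate > Alice; Leo > Mia
Method: at each step, the next-highest is the one remaining person who never appears on the smaller side of a constraint between remaining people.
  Step 1: remaining {Mia, Olga, Alice, Leo, Nate, Kate}; on the smaller side: {Mia, Alice, Leo, Nate, Kate} → Olga is next (Olga > Mia; Olga > Leo).
  Step 2: remaining {Mia, Alice, Leo, Nate, Kate}; on the smaller side: {Mia, Alice, Nate, Kate} → Leo is next (Leo > Mia).
  Step 3: remaining {Mia, Alice, Nate, Kate}; on the smaller side: {Alice, Nate, Kate} → Mia is next (Mia > Nate).
  Step 4: remaining {Alice, Nate, Kate}; on the smaller side: {Alice, Kate} → Nate is next (Nate > Kate).
  Step 5: remaining {Alice, Kate}; on the smaller side: {Alice} → Kate is next (Kate > Alice).
  Step 6: only Alice remains → lowest.
Final ranking (highest to lowest):

Olga > Leo > Mia > Nate > Kate > Alice


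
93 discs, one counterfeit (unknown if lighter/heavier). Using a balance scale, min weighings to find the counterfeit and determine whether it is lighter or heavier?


Let n = 93. 186 possibilities (n discs × lighter/heavier); each weighing has 3 outcomes.
Bound for k weighings: say the first weighing puts j discs on each pan. If it tips, the 2j weighed discs remain suspects (each with a known direction) and k-1 weighings give 3^(k-1) outcomes; 3^(k-1) is odd, so 2j ≤ 3^(k-1) - 1. If it balances, the n - 2j unweighed discs remain with direction unknown: 2(n - 2j) ≤ 3^(k-1) - 1 by the same parity argument. Adding, n ≤ (3^(k-1) - 1) + (3^(k-1) - 1)/2 = (3^k - 3)/2, and the classical three-group strategy achieves this (3 discs in 2 weighings, 12 in 3, 39 in 4, 120 in 5).
So we need the smallest k with (3^k - 3)/2 ≥ 93.
k = 4: (3^4 - 3)/2 = 39 < 93 ✗
k = 5: (3^5 - 3)/2 = 120 ≥ 93 ✓

5


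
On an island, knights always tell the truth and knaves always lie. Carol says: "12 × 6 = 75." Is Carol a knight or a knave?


Statement: "12 × 6 = 75."
Actual: 12 × 6 = 72
Claimed: 75
Statement is FALSE → Carol lies → Knave

Knave


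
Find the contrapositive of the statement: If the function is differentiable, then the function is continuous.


Original: If the function is differentiable, then the function is continuous
Contrapositive: If ¬Q, then ¬P
Negate Q: not (the function is continuous)
Negate P: not (the function is differentiable)

If not (the function is continuous), then not (the function is differentiable).


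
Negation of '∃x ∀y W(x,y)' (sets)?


Original: ∃x ∀y W(x,y)
Rule: ¬∀→∃, ¬∃→∀, negate predicate.
Negation: ∀x ∃y ¬W(x,y)

∀x ∃y ¬W(x,y)


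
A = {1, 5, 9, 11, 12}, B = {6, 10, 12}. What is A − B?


A = {1, 5, 9, 11, 12}
B = {6, 10, 12}
Operation: difference A − B
In A but not B: 1, 5, 9, 11

{1, 5, 9, 11}


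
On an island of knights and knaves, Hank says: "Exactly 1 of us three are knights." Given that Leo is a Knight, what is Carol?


Hank claims exactly 1 knights among Hank, Leo, Carol.
Given: Leo is a Knight.

Case 1: Hank is a Knight (tells truth)
  Then exactly 1 of the three are knights.
  Counting Hank, Leo: 2 knight(s) so far. Need -1 more → impossible.
Case 2: Hank is a Knave (lies)
  Then the count is NOT 1.
  If Carol = Knave, count = 1 = 1 → claim would be true, contradicts lie.
  If Carol = Knight, count = 2 ≠ 1 → lie confirmed ✓

Carol is a Knight.

Knight


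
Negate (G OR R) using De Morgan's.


De Morgan's law: ¬(P ∨ Q) ≡ ¬P ∧ ¬Q
¬(G ∨ R) = ¬G ∧ ¬R

¬G ∧ ¬R


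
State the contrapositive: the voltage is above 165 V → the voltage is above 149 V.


Original: If the voltage is above 165 V, then the voltage is above 149 V
Contrapositive: If ¬Q, then ¬P
Negate Q: not (the voltage is above 149 V)
Negate P: not (the voltage is above 165 V)

If not (the voltage is above 149 V), then not (the voltage is above 165 V).


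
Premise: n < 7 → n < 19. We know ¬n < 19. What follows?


Modus tollens: P → Q, ¬Q ⊢ ¬P
P: n < 7
Q: n < 19
We have P → Q and Q is false.
By modus tollens, P must be false.

It is not the case that n < 7


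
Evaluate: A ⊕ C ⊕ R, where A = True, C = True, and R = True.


A = True, C = True, R = True
Step 1: A ⊕ C = True XOR True = False
Step 2: False ⊕ R = False XOR True = True
XOR is true when an odd number of operands are true.

True


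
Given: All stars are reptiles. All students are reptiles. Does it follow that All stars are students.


Premise 1: All stars are reptiles.
Premise 2: All students are reptiles.
Conclusion: All stars are students.
Fallacy: undistributed middle. reptiles is predicate in both.
Counterexample: stars and students could be disjoint subsets of reptiles.

Invalid


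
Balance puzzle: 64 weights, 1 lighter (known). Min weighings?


Each weighing has 3 outcomes (left heavy / balance / right heavy), so k weighings distinguish at most 3^k cases; splitting into three near-equal groups achieves this.
Need 3^k ≥ 64: 3^3 = 27 < 64 ≤ 3^4 = 81
k = ⌈log₃(64)⌉ = 4

4


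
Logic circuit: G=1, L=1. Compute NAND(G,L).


G AND L = 1
NOT(1) = 0

0


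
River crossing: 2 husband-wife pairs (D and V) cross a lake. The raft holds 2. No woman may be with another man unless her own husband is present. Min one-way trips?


Label couples D and V.
1. WD+WV → (far: WD,WV; near: HD,HV)
2. WD ←   (far: WV; near: HD,HV,WD)
3. HD+HV → (far: HD,HV,WV; near: WD)
4. HD ←   (far: HV,WV; near: HD,WD)  — HD returns, since WD is alone on near bank
5. HD+WD → (far: all four; near: empty)
Every state respects the constraint.
Minimum trips = 5

5


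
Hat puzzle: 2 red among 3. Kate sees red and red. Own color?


Total red = 2, seen red = 2
Own red = 2 - 2 = 0
Kate's hat is blue.

blue


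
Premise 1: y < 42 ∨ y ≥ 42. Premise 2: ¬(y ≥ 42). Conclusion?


Disjunctive syllogism: P ∨ Q, ¬P ⊢ Q
Disjunction: y < 42 ∨ y ≥ 42
We know it is not the case that y ≥ 42.
By disjunctive syllogism, the other disjunct must be true.

y < 42


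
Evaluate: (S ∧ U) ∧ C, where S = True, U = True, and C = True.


S = True, U = True, C = True
Step 1: S ∧ U = True AND True = True
Step 2: True ∧ C = True AND True = True
AND is true only when ALL operands are true.

True


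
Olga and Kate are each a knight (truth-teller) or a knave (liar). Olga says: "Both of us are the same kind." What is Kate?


Olga says: "Both of us are the same kind."
Case 1: Olga is a Knight (truth-teller)
  Statement is true → they ARE the same → Kate is also a Knight
Case 2: Olga is a Knave (liar)
  Statement is false → they are NOT the same → Kate is a Knight
In both cases, Kate is a Knight.

Knight


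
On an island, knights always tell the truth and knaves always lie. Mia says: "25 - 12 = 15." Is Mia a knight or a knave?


Statement: "25 - 12 = 15."
Actual: 25 - 12 = 13
Claimed: 15
Statement is FALSE → Mia lies → Knave

Knave


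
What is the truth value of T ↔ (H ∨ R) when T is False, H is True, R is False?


T = False, H = True, R = False
Step 1: H ∨ R = True OR False = True
Step 2: T ↔ (True): true when both sides have same truth value.
Result: False ↔ True = False

False


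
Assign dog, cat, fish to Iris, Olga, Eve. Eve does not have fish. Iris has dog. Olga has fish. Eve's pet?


From clues:
  Iris → dog
  Olga → fish
By elimination, Eve gets the remaining.

cat


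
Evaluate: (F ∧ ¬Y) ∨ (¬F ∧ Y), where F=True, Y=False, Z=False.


F = True, Y = False, Z = False
Expression: (F ∧ ¬Y) ∨ (¬F ∧ Y)
Step 1: ¬Y = NOT False = True
Step 2: F ∧ ¬Y = True AND True = True
Step 3: ¬F = NOT True = False
Step 4: ¬F ∧ Y = False AND False = False
Step 5: (True) ∨ (False) = True OR False = True

True


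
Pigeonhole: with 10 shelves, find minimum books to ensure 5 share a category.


Pigeonhole: to guarantee k in one of n categories, need (k-1)×n + 1.
k = 5, n = 10
Minimum = (5-1) × 10 + 1 = 4 × 10 + 1

41


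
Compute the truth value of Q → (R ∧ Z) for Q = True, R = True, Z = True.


Q = True, R = True, Z = True
Step 1: R ∧ Z = True AND True = True
Step 2: Q → (True): false only when Q=True and consequent=False.
Result: True

True


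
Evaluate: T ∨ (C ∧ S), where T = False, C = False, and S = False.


T = False, C = False, S = False
Step 1: C ∧ S = False AND False = False
Step 2: T ∨ False = False OR False = False
AND evaluated first (higher precedence); then OR applied.

False


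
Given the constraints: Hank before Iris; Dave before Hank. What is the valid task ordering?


Constraints: Hank before Iris; Dave before Hank
Method: repeatedly schedule the remaining task that has no remaining task required before it.
  Step 1: remaining {Hank, Iris, Dave}; every task except Dave still has a predecessor pending → schedule Dave.
  Step 2: remaining {Hank, Iris}; every task except Hank still has a predecessor pending → schedule Hank.
  Step 3: only Iris remains → schedule Iris.
Resulting order:

Dave → Hank → Iris


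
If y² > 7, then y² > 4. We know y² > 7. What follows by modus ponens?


Modus ponens: P → Q, P ⊢ Q
P: y² > 7
Q: y² > 4
We have P → Q and P is true.
By modus ponens, Q must be true.

y² > 4


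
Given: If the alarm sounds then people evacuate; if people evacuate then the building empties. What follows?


Hypothetical syllogism: P → Q, Q → R ⊢ P → R
Premise 1: the alarm sounds → people evacuate
Premise 2: people evacuate → the building empties
Chain the implications: the middle term (people evacuate) links the two.
Conclusion: If the alarm sounds, then the building empties.

If the alarm sounds, then the building empties.


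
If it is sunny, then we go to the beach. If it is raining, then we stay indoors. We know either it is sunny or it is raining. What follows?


Constructive dilemma: (P → Q) ∧ (R → S), P ∨ R ⊢ Q ∨ S
Premise 1: it is sunny → we go to the beach
Premise 2: it is raining → we stay indoors
Premise 3: it is sunny ∨ it is raining
Case 1: Assuming it is sunny, then by Premise 1, we go to the beach.
Case 2: Assuming it is raining, then by Premise 2, we stay indoors.
Since one of it is sunny or it is raining must hold, we get we go to the beach or we stay indoors.

We go to the beach or we stay indoors.


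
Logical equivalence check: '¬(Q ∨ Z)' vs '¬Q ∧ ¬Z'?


Expression 1: ¬(Q ∨ Z)
Expression 2: ¬Q ∧ ¬Z
Truth table (Q Z | Expr1 Expr2):
  T T |   F     F
  T F |   F     F
  F T |   F     F
  F F |   T     T
All 4 rows agree, so the expressions are logically equivalent.

Yes


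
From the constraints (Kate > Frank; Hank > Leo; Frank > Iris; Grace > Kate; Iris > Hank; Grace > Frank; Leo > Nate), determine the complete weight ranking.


Constraints: Kate > Frank; Hank > Leo; Frank > Iris; Grace > Kate; Iris > Hank; Grace > Frank; Leo > Nate
Method: at each step, the next-highest is the one remaining person who never appears on the smaller side of a constraint between remaining people.
  Step 1: remaining {Iris, Grace, Hank, Kate, Nate, Leo, Frank}; on the smaller side: {Iris, Hank, Kate, Nate, Leo, Frank} → Grace is next (Grace > Kate; Grace > Frank).
  Step 2: remaining {Iris, Hank, Kate, Nate, Leo, Frank}; on the smaller side: {Iris, Hank, Nate, Leo, Frank} → Kate is next (Kate > Frank).
  Step 3: remaining {Iris, Hank, Nate, Leo, Frank}; on the smaller side: {Iris, Hank, Nate, Leo} → Frank is next (Frank > Iris).
  Step 4: remaining {Iris, Hank, Nate, Leo}; on the smaller side: {Hank, Nate, Leo} → Iris is next (Iris > Hank).
  Step 5: remaining {Hank, Nate, Leo}; on the smaller side: {Nate, Leo} → Hank is next (Hank > Leo).
  Step 6: remaining {Nate, Leo}; on the smaller side: {Nate} → Leo is next (Leo > Nate).
  Step 7: only Nate remains → lowest.
Final ranking (highest to lowest):

Grace > Kate > Frank > Iris > Hank > Leo > Nate


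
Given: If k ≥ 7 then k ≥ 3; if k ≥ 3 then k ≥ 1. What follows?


Hypothetical syllogism: P → Q, Q → R ⊢ P → R
Premise 1: k ≥ 7 → k ≥ 3
Premise 2: k ≥ 3 → k ≥ 1
Chain the implications: the middle term (k ≥ 3) links the two.
Conclusion: If k ≥ 7, then k ≥ 1.

If k ≥ 7, then k ≥ 1.


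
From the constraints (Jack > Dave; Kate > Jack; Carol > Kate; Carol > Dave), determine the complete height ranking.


Constraints: Jack > Dave; Kate > Jack; Carol > Kate; Carol > Dave
Method: at each step, the next-highest is the one remaining person who never appears on the smaller side of a constraint between remaining people.
  Step 1: remaining {Dave, Jack, Kate, Carol}; on the smaller side: {Dave, Jack, Kate} → Carol is next (Carol > Kate; Carol > Dave).
  Step 2: remaining {Dave, Jack, Kate}; on the smaller side: {Dave, Jack} → Kate is next (Kate > Jack).
  Step 3: remaining {Dave, Jack}; on the smaller side: {Dave} → Jack is next (Jack > Dave).
  Step 4: only Dave remains → lowest.
Final ranking (highest to lowest):

Carol > Kate > Jack > Dave


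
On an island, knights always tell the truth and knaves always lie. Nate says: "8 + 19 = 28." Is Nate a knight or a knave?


Statement: "8 + 19 = 28."
Actual: 8 + 19 = 27
Claimed: 28
Statement is FALSE → Nate lies → Knave

Knave


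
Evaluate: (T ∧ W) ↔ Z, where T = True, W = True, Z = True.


T = True, W = True, Z = True
Step 1: T ∧ W = True AND True = True
Step 2: (True) ↔ Z: true when both sides have same truth value.
Result: True ↔ True = True

True


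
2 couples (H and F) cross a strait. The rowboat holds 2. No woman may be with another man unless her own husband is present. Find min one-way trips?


Label couples H and F.
1. WH+WF → (far: WH,WF; near: HH,HF)
2. WH ←   (far: WF; near: HH,HF,WH)
3. HH+HF → (far: HH,HF,WF; near: WH)
4. HH ←   (far: HF,WF; near: HH,WH)  — HH returns, since WH is alone on near bank
5. HH+WH → (far: all four; near: empty)
Every state respects the constraint.
Minimum trips = 5

5


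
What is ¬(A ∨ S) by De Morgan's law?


De Morgan's law: ¬(P ∨ Q) ≡ ¬P ∧ ¬Q
¬(A ∨ S) = ¬A ∧ ¬S

¬A ∧ ¬S


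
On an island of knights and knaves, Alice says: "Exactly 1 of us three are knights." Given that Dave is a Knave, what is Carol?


Alice claims exactly 1 knights among Alice, Dave, Carol.
Given: Dave is a Knave.

Case 1: Alice is a Knight (tells truth)
  Then exactly 1 of the three are knights.
  Counting Alice, Dave: 1 knight(s) so far. Need 0 more → Carol = Knave.
Case 2: Alice is a Knave (lies)
  Then the count is NOT 1.
  If Carol = Knight, count = 1 = 1 → claim would be true, contradicts lie.
  If Carol = Knave, count = 0 ≠ 1 → lie confirmed ✓

Carol is a Knave.

Knave


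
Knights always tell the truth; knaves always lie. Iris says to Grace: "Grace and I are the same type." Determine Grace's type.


Iris says: "Grace and I are the same type."
Case 1: Iris is a Knight (truth-teller)
  Statement is true → they ARE the same → Grace is also a Knight
Case 2: Iris is a Knave (liar)
  Statement is false → they are NOT the same → Grace is a Knight
In both cases, Grace is a Knight.

Knight


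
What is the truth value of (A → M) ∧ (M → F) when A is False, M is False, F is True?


A = False, M = False, F = True
Step 1: A → M is false only when A=True and M=False. Result: True
Step 2: M → F is false only when M=True and F=False. Result: True
Step 3: True ∧ True = True

True


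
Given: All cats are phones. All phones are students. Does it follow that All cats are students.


Premise 1: All cats are phones.
Premise 2: All phones are students.
Conclusion: All cats are students.
Barbara syllogism (AAA-1): All A are B, All B are C → All A are C.
Middle term (phones) distributed in premise 2.

Valid


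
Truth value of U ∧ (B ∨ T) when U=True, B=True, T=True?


U = True, B = True, T = True
Expression: U ∧ (B ∨ T)
Step 1: B ∨ T = True OR True = True
Step 2: U ∧ (True) = True AND True = True

True


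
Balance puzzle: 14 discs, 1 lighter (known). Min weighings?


Each weighing has 3 outcomes (left heavy / balance / right heavy), so k weighings distinguish at most 3^k cases; splitting into three near-equal groups achieves this.
Need 3^k ≥ 14: 3^2 = 9 < 14 ≤ 3^3 = 27
k = ⌈log₃(14)⌉ = 3

3


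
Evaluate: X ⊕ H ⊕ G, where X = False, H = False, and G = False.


X = False, H = False, G = False
Step 1: X ⊕ H = False XOR False = False
Step 2: False ⊕ G = False XOR False = False
XOR is true when an odd number of operands are true.

False


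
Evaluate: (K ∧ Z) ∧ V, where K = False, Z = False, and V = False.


K = False, Z = False, V = False
Step 1: K ∧ Z = False AND False = False
Step 2: False ∧ V = False AND False = False
AND is true only when ALL operands are true.

False


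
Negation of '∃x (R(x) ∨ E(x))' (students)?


Original: ∃x (R(x) ∨ E(x))
Rule: ¬∀→∃, ¬∃→∀, negate predicate.
Negation: ∀x (¬R(x) ∧ ¬E(x))

∀x (¬R(x) ∧ ¬E(x))


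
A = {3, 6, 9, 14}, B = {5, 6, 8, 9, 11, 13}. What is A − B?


A = {3, 6, 9, 14}
B = {5, 6, 8, 9, 11, 13}
Operation: difference A − B
In A but not B: 3, 14

{3, 14}


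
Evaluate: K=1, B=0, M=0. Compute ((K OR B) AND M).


K OR B = 1|0 = 1
1 AND 0 = 0

0


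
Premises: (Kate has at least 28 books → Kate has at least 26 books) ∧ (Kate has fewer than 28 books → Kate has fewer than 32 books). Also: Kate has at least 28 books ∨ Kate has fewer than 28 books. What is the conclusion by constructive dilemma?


Constructive dilemma: (P → Q) ∧ (R → S), P ∨ R ⊢ Q ∨ S
Premise 1: Kate has at least 28 books → Kate has at least 26 books
Premise 2: Kate has fewer than 28 books → Kate has fewer than 32 books
Premise 3: Kate has at least 28 books ∨ Kate has fewer than 28 books
Case 1: Assuming Kate has at least 28 books, then by Premise 1, Kate has at least 26 books.
Case 2: Assuming Kate has fewer than 28 books, then by Premise 2, Kate has fewer than 32 books.
Since one of Kate has at least 28 books or Kate has fewer than 28 books must hold, we get Kate has at least 26 books or Kate has fewer than 32 books.

Kate has at least 26 books or Kate has fewer than 32 books.


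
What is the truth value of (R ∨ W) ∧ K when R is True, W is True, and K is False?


R = True, W = True, K = False
Step 1: R ∨ W = True OR True = True
Step 2: True ∧ K = True AND False = False
OR is true when at least one operand is true; AND requires both.

False


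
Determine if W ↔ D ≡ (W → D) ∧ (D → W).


Expression 1: W ↔ D
Expression 2: (W → D) ∧ (D → W)
Truth table (W D | Expr1 Expr2):
  T T |   T     T
  T F |   F     F
  F T |   F     F
  F F |   T     T
All 4 rows agree, so the expressions are logically equivalent.

Yes


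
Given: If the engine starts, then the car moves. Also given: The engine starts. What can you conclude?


Modus ponens: P → Q, P ⊢ Q
P: the engine starts
Q: the car moves
We have P → Q and P is true.
By modus ponens, Q must be true.

The car moves


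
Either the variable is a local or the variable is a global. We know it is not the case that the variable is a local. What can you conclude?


Disjunctive syllogism: P ∨ Q, ¬P ⊢ Q
Disjunction: the variable is a local ∨ the variable is a global
We know it is not the case that the variable is a local.
By disjunctive syllogism, the other disjunct must be true.

The variable is a global


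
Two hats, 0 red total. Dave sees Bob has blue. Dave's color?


Total red = 0, Bob = blue
Red accounted for: 0
Remaining for Dave: 0
Dave's hat is blue.

blue


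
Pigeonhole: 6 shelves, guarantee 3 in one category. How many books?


Pigeonhole: to guarantee k in one of n categories, need (k-1)×n + 1.
k = 3, n = 6
Minimum = (3-1) × 6 + 1 = 2 × 6 + 1

13


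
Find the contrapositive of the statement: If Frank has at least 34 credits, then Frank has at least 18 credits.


Original: If Frank has at least 34 credits, then Frank has at least 18 credits
Contrapositive: If ¬Q, then ¬P
Negate Q: not (Frank has at least 18 credits)
Negate P: not (Frank has at least 34 credits)

If not (Frank has at least 18 credits), then not (Frank has at least 34 credits).


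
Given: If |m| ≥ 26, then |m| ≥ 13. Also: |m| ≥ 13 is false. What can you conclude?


Modus tollens: P → Q, ¬Q ⊢ ¬P
P: |m| ≥ 26
Q: |m| ≥ 13
We have P → Q and Q is false.
By modus tollens, P must be false.

It is not the case that |m| ≥ 26
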